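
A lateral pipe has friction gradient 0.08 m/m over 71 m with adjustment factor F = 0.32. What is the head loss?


hf = J * L * F = 0.08 * 71 * 0.32 = 1.8176 m

1.8176 m


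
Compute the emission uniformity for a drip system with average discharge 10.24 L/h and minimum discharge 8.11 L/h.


EU = (q_min/q_avg)*100 = (8.11/10.24)*100 = 79.1992%

79.1992 %


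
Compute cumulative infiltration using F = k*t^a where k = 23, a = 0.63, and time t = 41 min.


F = k * t^a = 23 * 41^0.63
F = 23 * 10.376570

238.6611 mm


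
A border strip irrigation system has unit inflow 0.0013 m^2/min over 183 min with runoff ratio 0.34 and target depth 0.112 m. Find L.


L = q*t/((1+r)*Z)
L = 0.0013*183/((1+0.34)*0.112)
L = 0.2379/0.15008

1.5852 m


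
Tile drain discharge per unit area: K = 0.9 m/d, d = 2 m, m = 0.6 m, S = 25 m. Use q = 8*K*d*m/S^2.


q = 8*K*d*m/S^2
q = 8*0.9*2*0.6/25^2
q = 8.6400 / 625

0.0138 m/d


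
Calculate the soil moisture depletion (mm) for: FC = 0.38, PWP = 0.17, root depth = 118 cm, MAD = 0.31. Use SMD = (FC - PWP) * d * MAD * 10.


SMD = (FC - PWP) * d * MAD * 10
SMD = (0.38 - 0.17) * 118 * 0.31 * 10
SMD = 0.2100 * 118 * 0.31 * 10

76.8180 mm


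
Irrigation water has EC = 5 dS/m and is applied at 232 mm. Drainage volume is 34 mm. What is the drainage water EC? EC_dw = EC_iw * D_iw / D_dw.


EC_dw = EC_iw * D_iw / D_dw
EC_dw = 5 * 232 / 34
EC_dw = 1160 / 34

34.1176 dS/m


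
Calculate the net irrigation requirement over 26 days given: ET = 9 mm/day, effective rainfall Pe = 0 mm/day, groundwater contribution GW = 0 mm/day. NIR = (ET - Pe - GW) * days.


Daily deficit = ET - Pe - GW = 9 - 0 - 0 = 9 mm/day
NIR = 9 * 26 = 234 mm

234.0000 mm


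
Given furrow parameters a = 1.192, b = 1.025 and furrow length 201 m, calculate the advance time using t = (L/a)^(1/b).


t = (L/a)^(1/b)
t = (201/1.192)^(1/1.025)
t = 168.624161^(1/1.025)

148.8006 min


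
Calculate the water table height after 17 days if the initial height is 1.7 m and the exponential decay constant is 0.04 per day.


m = m0 * exp(-k*t)
m = 1.7 * exp(-0.04 * 17)
m = 1.7 * exp(-0.6800)

0.8612 m


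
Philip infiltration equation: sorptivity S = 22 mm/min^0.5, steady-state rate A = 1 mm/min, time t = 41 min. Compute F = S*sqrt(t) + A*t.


F = S*sqrt(t) + A*t
F = 22*sqrt(41) + 1*41
F = 22*6.403124 + 41

181.8687 mm


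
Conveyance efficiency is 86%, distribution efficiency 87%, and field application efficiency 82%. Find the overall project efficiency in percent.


Ec = 0.86, Eb = 0.87, Ea = 0.82
E = 0.86 * 0.87 * 0.82 * 100 = 61.3524%

61.3524 %


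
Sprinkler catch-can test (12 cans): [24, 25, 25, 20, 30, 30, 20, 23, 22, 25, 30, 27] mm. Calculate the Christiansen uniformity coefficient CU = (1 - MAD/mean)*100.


mean = 25.083333 mm
MAD = 2.777778 mm
CU = (1 - 2.777778/25.083333)*100

88.9258 %


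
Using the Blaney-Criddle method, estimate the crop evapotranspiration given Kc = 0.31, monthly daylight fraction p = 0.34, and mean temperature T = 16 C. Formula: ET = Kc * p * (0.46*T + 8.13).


ET = Kc * p * (0.46*T + 8.13)
ET = 0.31 * 0.34 * (0.46*16 + 8.13)
ET = 0.31 * 0.34 * 15.4900

1.6326 mm/day


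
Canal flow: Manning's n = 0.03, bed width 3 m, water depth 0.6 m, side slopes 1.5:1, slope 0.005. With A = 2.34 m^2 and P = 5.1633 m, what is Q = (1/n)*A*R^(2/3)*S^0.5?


R = A/P = 2.34/5.1633 = 0.453199
Q = (1/0.03) * 2.34 * 0.453199^(2/3) * 0.005^0.5

3.2542 m^3/s


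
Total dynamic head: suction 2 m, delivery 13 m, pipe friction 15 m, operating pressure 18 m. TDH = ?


TDH = Hs + Hd + hf + Hp = 2 + 13 + 15 + 18 = 48

48 m


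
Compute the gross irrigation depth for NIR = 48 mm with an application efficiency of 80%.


Ea = 80% = 0.8
GID = NIR / Ea = 48 / 0.8 = 60.0000 mm

60.0000 mm


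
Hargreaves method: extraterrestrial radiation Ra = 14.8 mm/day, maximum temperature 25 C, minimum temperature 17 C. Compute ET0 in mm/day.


Tmean = (Tmax + Tmin)/2 = (25 + 17)/2 = 21.0
ET0 = 0.0023 * 14.8 * (21.0 + 17.8) * sqrt(25 - 17)
ET0 = 0.0023 * 14.8 * 38.8 * 2.828427

3.7357 mm/day


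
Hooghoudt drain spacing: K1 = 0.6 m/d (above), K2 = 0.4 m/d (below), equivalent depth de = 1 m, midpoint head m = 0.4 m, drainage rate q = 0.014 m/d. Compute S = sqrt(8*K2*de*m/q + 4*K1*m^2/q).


S^2 = 8*K2*de*m/q + 4*K1*m^2/q
S^2 = 8*0.4*1*0.4/0.014 + 4*0.6*0.4^2/0.014
S = sqrt(118.8571)

10.9022 m


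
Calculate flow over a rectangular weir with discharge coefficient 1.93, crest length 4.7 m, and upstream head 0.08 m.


Q = C * L * H^(3/2) = 1.93 * 4.7 * 0.08^1.5 = 1.93 * 4.7 * 0.022627

0.2052 m^3/s


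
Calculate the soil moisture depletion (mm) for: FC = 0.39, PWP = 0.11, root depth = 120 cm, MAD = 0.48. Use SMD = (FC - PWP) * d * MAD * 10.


SMD = (FC - PWP) * d * MAD * 10
SMD = (0.39 - 0.11) * 120 * 0.48 * 10
SMD = 0.2800 * 120 * 0.48 * 10

161.2800 mm


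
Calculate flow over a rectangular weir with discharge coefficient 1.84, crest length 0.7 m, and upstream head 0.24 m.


Q = C * L * H^(3/2) = 1.84 * 0.7 * 0.24^1.5 = 1.84 * 0.7 * 0.117576

0.1514 m^3/s


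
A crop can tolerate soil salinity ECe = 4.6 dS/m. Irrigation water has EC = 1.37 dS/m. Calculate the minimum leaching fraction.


LR = ECiw / (5*ECe - ECiw)
LR = 1.37 / (5*4.6 - 1.37)
LR = 1.37 / 21.6300

0.0633


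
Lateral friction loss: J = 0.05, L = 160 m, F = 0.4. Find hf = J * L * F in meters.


hf = J * L * F = 0.05 * 160 * 0.4 = 3.2000 m

3.2000 m


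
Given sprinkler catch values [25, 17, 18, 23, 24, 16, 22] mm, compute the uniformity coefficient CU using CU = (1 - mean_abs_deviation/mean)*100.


mean = 20.714286 mm
MAD = 3.183673 mm
CU = (1 - 3.183673/20.714286)*100

84.6305 %


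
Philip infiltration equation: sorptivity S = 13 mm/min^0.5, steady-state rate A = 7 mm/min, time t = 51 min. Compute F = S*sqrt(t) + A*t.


F = S*sqrt(t) + A*t
F = 13*sqrt(51) + 7*51
F = 13*7.141428 + 357

449.8386 mm


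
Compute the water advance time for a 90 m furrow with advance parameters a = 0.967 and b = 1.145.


t = (L/a)^(1/b)
t = (90/0.967)^(1/1.145)
t = 93.071355^(1/1.145)

52.4192 min


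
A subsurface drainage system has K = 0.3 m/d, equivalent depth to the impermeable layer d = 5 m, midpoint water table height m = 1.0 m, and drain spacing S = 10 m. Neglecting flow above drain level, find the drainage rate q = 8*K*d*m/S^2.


q = 8*K*d*m/S^2
q = 8*0.3*5*1.0/10^2
q = 12.0000 / 100

0.1200 m/d


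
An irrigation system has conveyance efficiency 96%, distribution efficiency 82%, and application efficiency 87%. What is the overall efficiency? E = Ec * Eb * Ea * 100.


Ec = 0.96, Eb = 0.82, Ea = 0.87
E = 0.96 * 0.82 * 0.87 * 100 = 68.4864%

68.4864 %


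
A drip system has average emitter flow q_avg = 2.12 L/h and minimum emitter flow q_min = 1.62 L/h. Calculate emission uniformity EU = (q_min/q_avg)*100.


EU = (q_min/q_avg)*100 = (1.62/2.12)*100 = 76.4151%

76.4151 %


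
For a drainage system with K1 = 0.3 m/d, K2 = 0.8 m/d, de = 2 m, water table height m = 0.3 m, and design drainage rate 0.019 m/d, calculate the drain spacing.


S^2 = 8*K2*de*m/q + 4*K1*m^2/q
S^2 = 8*0.8*2*0.3/0.019 + 4*0.3*0.3^2/0.019
S = sqrt(207.7895)

14.4149 m


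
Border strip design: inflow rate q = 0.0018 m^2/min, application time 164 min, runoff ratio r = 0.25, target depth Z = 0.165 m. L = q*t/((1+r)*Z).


L = q*t/((1+r)*Z)
L = 0.0018*164/((1+0.25)*0.165)
L = 0.2952/0.20625

1.4313 m


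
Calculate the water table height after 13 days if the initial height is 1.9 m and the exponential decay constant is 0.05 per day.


m = m0 * exp(-k*t)
m = 1.9 * exp(-0.05 * 13)
m = 1.9 * exp(-0.6500)

0.9919 m


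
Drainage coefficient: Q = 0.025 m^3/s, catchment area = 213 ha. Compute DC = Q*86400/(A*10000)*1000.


DC = Q * 86400 / (A * 10000) * 1000
DC = 0.025 * 86400 / (213 * 10000) * 1000
DC = 2160000.0000 / 2130000

1.0141 mm/day


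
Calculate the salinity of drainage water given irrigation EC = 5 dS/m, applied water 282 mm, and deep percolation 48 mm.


EC_dw = EC_iw * D_iw / D_dw
EC_dw = 5 * 282 / 48
EC_dw = 1410 / 48

29.3750 dS/m


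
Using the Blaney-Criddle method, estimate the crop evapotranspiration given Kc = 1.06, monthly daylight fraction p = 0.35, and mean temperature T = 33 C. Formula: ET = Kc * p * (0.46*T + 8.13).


ET = Kc * p * (0.46*T + 8.13)
ET = 1.06 * 0.35 * (0.46*33 + 8.13)
ET = 1.06 * 0.35 * 23.3100

8.6480 mm/day


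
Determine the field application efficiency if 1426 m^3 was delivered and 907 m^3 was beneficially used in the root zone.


Ea = V_root / V_field * 100 = 907 / 1426 * 100 = 63.6045%

63.6045 %


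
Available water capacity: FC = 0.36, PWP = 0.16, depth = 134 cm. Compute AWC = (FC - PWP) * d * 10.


AWC = (FC - PWP) * d * 10
AWC = (0.36 - 0.16) * 134 * 10
AWC = 0.2000 * 134 * 10

268.0000 mm


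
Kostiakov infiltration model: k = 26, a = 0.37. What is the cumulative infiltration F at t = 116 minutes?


F = k * t^a = 26 * 116^0.37
F = 26 * 5.805631

150.9464 mm


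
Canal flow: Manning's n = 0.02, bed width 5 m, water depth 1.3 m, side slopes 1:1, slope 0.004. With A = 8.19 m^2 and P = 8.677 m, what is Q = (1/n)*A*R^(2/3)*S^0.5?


R = A/P = 8.19/8.677 = 0.943875
Q = (1/0.02) * 8.19 * 0.943875^(2/3) * 0.004^0.5

24.9207 m^3/s


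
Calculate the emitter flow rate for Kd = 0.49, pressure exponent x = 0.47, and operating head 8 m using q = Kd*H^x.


q = Kd * H^x = 0.49 * 8^0.47 = 0.49 * 2.657372

1.3021 L/h


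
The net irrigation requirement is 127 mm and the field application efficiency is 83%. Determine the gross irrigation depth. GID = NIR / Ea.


Ea = 83% = 0.83
GID = NIR / Ea = 127 / 0.83 = 153.0120 mm

153.0120 mm


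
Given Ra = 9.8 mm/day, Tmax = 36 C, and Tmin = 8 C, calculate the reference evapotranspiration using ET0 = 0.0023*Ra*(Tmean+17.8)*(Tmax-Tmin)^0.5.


Tmean = (Tmax + Tmin)/2 = (36 + 8)/2 = 22.0
ET0 = 0.0023 * 9.8 * (22.0 + 17.8) * sqrt(36 - 8)
ET0 = 0.0023 * 9.8 * 39.8 * 5.291503

4.7470 mm/day


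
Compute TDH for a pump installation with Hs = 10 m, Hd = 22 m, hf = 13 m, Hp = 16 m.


TDH = Hs + Hd + hf + Hp = 10 + 22 + 13 + 16 = 61

61 m


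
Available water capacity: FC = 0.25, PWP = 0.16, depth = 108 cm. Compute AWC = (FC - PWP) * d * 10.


AWC = (FC - PWP) * d * 10
AWC = (0.25 - 0.16) * 108 * 10
AWC = 0.0900 * 108 * 10

97.2000 mm


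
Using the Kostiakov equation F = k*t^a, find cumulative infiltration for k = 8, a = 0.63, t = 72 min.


F = k * t^a = 8 * 72^0.63
F = 8 * 14.795153

118.3612 mm


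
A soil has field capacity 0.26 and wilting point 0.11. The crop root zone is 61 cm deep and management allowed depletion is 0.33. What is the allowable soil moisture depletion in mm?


SMD = (FC - PWP) * d * MAD * 10
SMD = (0.26 - 0.11) * 61 * 0.33 * 10
SMD = 0.1500 * 61 * 0.33 * 10

30.1950 mm


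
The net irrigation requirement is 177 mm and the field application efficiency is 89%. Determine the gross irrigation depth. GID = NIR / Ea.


Ea = 89% = 0.89
GID = NIR / Ea = 177 / 0.89 = 198.8764 mm

198.8764 mm


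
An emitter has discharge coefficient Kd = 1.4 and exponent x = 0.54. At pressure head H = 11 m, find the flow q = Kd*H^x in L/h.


q = Kd * H^x = 1.4 * 11^0.54 = 1.4 * 3.650497

5.1107 L/h


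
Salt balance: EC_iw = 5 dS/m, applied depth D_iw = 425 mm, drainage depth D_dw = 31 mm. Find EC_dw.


EC_dw = EC_iw * D_iw / D_dw
EC_dw = 5 * 425 / 31
EC_dw = 2125 / 31

68.5484 dS/m


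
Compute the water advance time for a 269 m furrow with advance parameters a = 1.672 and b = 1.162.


t = (L/a)^(1/b)
t = (269/1.672)^(1/1.162)
t = 160.885167^(1/1.162)

79.2310 min


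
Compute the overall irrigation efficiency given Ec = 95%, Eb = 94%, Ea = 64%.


Ec = 0.95, Eb = 0.94, Ea = 0.64
E = 0.95 * 0.94 * 0.64 * 100 = 57.1520%

57.1520 %


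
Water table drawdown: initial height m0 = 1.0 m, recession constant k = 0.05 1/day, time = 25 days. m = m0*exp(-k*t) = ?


m = m0 * exp(-k*t)
m = 1.0 * exp(-0.05 * 25)
m = 1.0 * exp(-1.2500)

0.2865 m


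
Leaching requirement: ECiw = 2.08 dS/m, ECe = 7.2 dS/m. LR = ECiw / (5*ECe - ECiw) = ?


LR = ECiw / (5*ECe - ECiw)
LR = 2.08 / (5*7.2 - 2.08)
LR = 2.08 / 33.9200

0.0613


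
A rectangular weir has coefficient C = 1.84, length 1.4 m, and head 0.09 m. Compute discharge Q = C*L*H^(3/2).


Q = C * L * H^(3/2) = 1.84 * 1.4 * 0.09^1.5 = 1.84 * 1.4 * 0.027000

0.0696 m^3/s


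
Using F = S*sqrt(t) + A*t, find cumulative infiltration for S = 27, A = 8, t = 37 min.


F = S*sqrt(t) + A*t
F = 27*sqrt(37) + 8*37
F = 27*6.082763 + 296

460.2346 mm


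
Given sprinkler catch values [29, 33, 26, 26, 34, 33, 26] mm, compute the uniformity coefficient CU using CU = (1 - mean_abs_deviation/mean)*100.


mean = 29.571429 mm
MAD = 3.224490 mm
CU = (1 - 3.224490/29.571429)*100

89.0959 %


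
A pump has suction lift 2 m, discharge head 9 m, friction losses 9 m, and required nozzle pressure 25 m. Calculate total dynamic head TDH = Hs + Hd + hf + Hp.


TDH = Hs + Hd + hf + Hp = 2 + 9 + 9 + 25 = 45

45 m


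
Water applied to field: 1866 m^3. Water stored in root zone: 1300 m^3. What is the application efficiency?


Ea = V_root / V_field * 100 = 1300 / 1866 * 100 = 69.6677%

69.6677 %


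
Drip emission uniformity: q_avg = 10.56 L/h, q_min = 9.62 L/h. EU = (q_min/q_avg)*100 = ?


EU = (q_min/q_avg)*100 = (9.62/10.56)*100 = 91.0985%

91.0985 %


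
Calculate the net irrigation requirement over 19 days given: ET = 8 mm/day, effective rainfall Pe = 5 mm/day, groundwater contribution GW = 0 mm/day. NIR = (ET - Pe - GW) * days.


Daily deficit = ET - Pe - GW = 8 - 5 - 0 = 3 mm/day
NIR = 3 * 19 = 57 mm

57.0000 mm


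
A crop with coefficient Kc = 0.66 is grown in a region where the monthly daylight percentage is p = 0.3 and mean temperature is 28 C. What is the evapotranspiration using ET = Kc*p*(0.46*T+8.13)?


ET = Kc * p * (0.46*T + 8.13)
ET = 0.66 * 0.3 * (0.46*28 + 8.13)
ET = 0.66 * 0.3 * 21.0100

4.1600 mm/day


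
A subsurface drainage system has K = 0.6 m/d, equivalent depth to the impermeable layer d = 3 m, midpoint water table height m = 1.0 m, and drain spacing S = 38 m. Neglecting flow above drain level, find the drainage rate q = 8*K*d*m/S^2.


q = 8*K*d*m/S^2
q = 8*0.6*3*1.0/38^2
q = 14.4000 / 1444

0.0100 m/d


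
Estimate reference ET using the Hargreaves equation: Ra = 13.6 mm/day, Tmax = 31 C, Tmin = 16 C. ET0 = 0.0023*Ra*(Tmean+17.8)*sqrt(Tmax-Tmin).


Tmean = (Tmax + Tmin)/2 = (31 + 16)/2 = 23.5
ET0 = 0.0023 * 13.6 * (23.5 + 17.8) * sqrt(31 - 16)
ET0 = 0.0023 * 13.6 * 41.3 * 3.872983

5.0034 mm/day


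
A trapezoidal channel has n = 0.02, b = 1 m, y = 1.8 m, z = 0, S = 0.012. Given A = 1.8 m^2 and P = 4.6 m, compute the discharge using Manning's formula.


R = A/P = 1.8/4.6 = 0.391304
Q = (1/0.02) * 1.8 * 0.391304^(2/3) * 0.012^0.5

5.2744 m^3/s


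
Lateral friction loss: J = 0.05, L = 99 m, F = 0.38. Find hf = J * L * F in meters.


hf = J * L * F = 0.05 * 99 * 0.38 = 1.8810 m

1.8810 m


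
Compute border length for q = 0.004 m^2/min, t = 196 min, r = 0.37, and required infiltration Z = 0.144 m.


L = q*t/((1+r)*Z)
L = 0.004*196/((1+0.37)*0.144)
L = 0.784/0.19728

3.9740 m


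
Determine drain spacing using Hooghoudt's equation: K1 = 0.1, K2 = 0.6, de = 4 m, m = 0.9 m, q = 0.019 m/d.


S^2 = 8*K2*de*m/q + 4*K1*m^2/q
S^2 = 8*0.6*4*0.9/0.019 + 4*0.1*0.9^2/0.019
S = sqrt(926.5263)

30.4389 m


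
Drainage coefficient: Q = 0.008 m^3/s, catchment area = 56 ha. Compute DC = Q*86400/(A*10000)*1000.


DC = Q * 86400 / (A * 10000) * 1000
DC = 0.008 * 86400 / (56 * 10000) * 1000
DC = 691200.0000 / 560000

1.2343 mm/day


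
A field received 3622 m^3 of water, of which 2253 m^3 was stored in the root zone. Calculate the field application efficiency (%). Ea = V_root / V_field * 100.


Ea = V_root / V_field * 100 = 2253 / 3622 * 100 = 62.2032%

62.2032 %


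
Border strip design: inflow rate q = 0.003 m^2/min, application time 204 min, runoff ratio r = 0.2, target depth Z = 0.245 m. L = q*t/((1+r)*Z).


L = q*t/((1+r)*Z)
L = 0.003*204/((1+0.2)*0.245)
L = 0.612/0.294

2.0816 m


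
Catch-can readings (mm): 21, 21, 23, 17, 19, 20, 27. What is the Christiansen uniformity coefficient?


mean = 21.142857 mm
MAD = 2.204082 mm
CU = (1 - 2.204082/21.142857)*100

89.5753 %


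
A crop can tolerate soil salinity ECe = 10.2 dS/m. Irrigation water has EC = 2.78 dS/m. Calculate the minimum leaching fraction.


LR = ECiw / (5*ECe - ECiw)
LR = 2.78 / (5*10.2 - 2.78)
LR = 2.78 / 48.2200

0.0577


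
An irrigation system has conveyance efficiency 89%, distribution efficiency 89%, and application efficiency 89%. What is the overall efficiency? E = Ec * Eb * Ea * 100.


Ec = 0.89, Eb = 0.89, Ea = 0.89
E = 0.89 * 0.89 * 0.89 * 100 = 70.4969%

70.4969 %


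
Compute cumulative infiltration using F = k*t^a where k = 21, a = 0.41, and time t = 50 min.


F = k * t^a = 21 * 50^0.41
F = 21 * 4.972533

104.4232 mm


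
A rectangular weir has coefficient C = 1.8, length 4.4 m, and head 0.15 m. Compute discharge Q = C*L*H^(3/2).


Q = C * L * H^(3/2) = 1.8 * 4.4 * 0.15^1.5 = 1.8 * 4.4 * 0.058095

0.4601 m^3/s


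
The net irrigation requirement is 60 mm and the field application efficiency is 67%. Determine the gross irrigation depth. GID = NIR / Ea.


Ea = 67% = 0.67
GID = NIR / Ea = 60 / 0.67 = 89.5522 mm

89.5522 mm


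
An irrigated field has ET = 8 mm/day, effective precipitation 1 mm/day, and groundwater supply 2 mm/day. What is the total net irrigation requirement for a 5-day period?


Daily deficit = ET - Pe - GW = 8 - 1 - 2 = 5 mm/day
NIR = 5 * 5 = 25 mm

25.0000 mm


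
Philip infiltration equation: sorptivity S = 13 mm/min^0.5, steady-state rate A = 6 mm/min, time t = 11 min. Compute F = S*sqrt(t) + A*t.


F = S*sqrt(t) + A*t
F = 13*sqrt(11) + 6*11
F = 13*3.316625 + 66

109.1161 mm


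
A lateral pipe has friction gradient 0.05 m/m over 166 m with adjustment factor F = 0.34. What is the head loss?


hf = J * L * F = 0.05 * 166 * 0.34 = 2.8220 m

2.8220 m


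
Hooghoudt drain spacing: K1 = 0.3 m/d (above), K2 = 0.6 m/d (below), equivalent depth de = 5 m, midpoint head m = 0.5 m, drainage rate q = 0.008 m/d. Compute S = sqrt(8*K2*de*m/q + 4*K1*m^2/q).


S^2 = 8*K2*de*m/q + 4*K1*m^2/q
S^2 = 8*0.6*5*0.5/0.008 + 4*0.3*0.5^2/0.008
S = sqrt(1537.5000)

39.2110 m


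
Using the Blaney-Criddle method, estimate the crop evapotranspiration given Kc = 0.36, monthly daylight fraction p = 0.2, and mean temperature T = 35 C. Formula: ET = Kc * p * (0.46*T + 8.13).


ET = Kc * p * (0.46*T + 8.13)
ET = 0.36 * 0.2 * (0.46*35 + 8.13)
ET = 0.36 * 0.2 * 24.2300

1.7446 mm/day


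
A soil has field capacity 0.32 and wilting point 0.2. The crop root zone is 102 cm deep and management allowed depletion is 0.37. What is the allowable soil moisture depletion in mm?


SMD = (FC - PWP) * d * MAD * 10
SMD = (0.32 - 0.2) * 102 * 0.37 * 10
SMD = 0.1200 * 102 * 0.37 * 10

45.2880 mm


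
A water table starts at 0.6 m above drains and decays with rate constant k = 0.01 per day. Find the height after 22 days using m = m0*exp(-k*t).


m = m0 * exp(-k*t)
m = 0.6 * exp(-0.01 * 22)
m = 0.6 * exp(-0.2200)

0.4815 m


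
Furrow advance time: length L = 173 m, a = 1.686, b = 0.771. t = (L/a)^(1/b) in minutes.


t = (L/a)^(1/b)
t = (173/1.686)^(1/0.771)
t = 102.609727^(1/0.771)

406.0181 min


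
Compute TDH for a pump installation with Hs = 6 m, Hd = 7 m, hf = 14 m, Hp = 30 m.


TDH = Hs + Hd + hf + Hp = 6 + 7 + 14 + 30 = 57

57 m


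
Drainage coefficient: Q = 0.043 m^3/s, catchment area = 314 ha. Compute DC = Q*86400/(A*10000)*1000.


DC = Q * 86400 / (A * 10000) * 1000
DC = 0.043 * 86400 / (314 * 10000) * 1000
DC = 3715200.0000 / 3140000

1.1832 mm/day


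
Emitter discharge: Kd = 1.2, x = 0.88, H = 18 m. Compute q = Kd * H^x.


q = Kd * H^x = 1.2 * 18^0.88 = 1.2 * 12.724473

15.2694 L/h


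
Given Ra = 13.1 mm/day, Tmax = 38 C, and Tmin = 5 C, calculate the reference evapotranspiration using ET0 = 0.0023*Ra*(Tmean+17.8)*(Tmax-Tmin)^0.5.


Tmean = (Tmax + Tmin)/2 = (38 + 5)/2 = 21.5
ET0 = 0.0023 * 13.1 * (21.5 + 17.8) * sqrt(38 - 5)
ET0 = 0.0023 * 13.1 * 39.3 * 5.744563

6.8022 mm/day


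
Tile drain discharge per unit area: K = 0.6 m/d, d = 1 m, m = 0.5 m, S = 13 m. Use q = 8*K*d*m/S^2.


q = 8*K*d*m/S^2
q = 8*0.6*1*0.5/13^2
q = 2.4000 / 169

0.0142 m/d


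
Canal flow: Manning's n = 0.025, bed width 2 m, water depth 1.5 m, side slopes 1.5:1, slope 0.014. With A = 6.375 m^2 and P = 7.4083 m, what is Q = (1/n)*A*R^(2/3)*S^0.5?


R = A/P = 6.375/7.4083 = 0.860521
Q = (1/0.025) * 6.375 * 0.860521^(2/3) * 0.014^0.5

27.2968 m^3/s


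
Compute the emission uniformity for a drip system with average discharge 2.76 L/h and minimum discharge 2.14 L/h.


EU = (q_min/q_avg)*100 = (2.14/2.76)*100 = 77.5362%

77.5362 %


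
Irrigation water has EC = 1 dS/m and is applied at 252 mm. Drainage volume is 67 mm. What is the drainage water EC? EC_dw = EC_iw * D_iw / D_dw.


EC_dw = EC_iw * D_iw / D_dw
EC_dw = 1 * 252 / 67
EC_dw = 252 / 67

3.7612 dS/m


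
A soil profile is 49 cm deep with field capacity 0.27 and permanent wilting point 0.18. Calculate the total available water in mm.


AWC = (FC - PWP) * d * 10
AWC = (0.27 - 0.18) * 49 * 10
AWC = 0.0900 * 49 * 10

44.1000 mm


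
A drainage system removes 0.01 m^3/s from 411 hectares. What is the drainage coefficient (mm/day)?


DC = Q * 86400 / (A * 10000) * 1000
DC = 0.01 * 86400 / (411 * 10000) * 1000
DC = 864000.0000 / 4110000

0.2102 mm/day


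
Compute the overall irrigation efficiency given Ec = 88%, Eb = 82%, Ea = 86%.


Ec = 0.88, Eb = 0.82, Ea = 0.86
E = 0.88 * 0.82 * 0.86 * 100 = 62.0576%

62.0576 %


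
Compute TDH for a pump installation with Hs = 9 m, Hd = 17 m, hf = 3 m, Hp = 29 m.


TDH = Hs + Hd + hf + Hp = 9 + 17 + 3 + 29 = 58

58 m


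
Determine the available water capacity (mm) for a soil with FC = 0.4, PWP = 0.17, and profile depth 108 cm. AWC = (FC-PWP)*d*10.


AWC = (FC - PWP) * d * 10
AWC = (0.4 - 0.17) * 108 * 10
AWC = 0.2300 * 108 * 10

248.4000 mm


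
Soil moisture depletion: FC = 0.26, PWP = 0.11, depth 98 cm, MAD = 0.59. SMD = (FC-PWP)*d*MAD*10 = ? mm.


SMD = (FC - PWP) * d * MAD * 10
SMD = (0.26 - 0.11) * 98 * 0.59 * 10
SMD = 0.1500 * 98 * 0.59 * 10

86.7300 mm


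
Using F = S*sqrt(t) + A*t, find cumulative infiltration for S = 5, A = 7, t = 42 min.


F = S*sqrt(t) + A*t
F = 5*sqrt(42) + 7*42
F = 5*6.480741 + 294

326.4037 mm


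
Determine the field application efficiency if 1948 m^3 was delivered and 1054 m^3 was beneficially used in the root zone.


Ea = V_root / V_field * 100 = 1054 / 1948 * 100 = 54.1068%

54.1068 %


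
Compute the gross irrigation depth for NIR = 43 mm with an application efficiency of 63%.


Ea = 63% = 0.63
GID = NIR / Ea = 43 / 0.63 = 68.2540 mm

68.2540 mm


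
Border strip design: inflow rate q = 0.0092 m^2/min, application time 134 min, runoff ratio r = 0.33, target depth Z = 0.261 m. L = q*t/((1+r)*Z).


L = q*t/((1+r)*Z)
L = 0.0092*134/((1+0.33)*0.261)
L = 1.2328/0.34713

3.5514 m


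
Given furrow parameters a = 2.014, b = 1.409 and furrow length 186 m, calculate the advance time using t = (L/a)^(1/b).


t = (L/a)^(1/b)
t = (186/2.014)^(1/1.409)
t = 92.353525^(1/1.409)

24.8272 min


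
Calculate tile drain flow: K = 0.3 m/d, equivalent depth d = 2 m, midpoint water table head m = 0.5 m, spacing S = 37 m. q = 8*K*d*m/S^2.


q = 8*K*d*m/S^2
q = 8*0.3*2*0.5/37^2
q = 2.4000 / 1369

0.0018 m/d


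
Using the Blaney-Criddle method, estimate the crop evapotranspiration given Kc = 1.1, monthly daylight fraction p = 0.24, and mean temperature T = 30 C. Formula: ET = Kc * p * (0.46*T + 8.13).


ET = Kc * p * (0.46*T + 8.13)
ET = 1.1 * 0.24 * (0.46*30 + 8.13)
ET = 1.1 * 0.24 * 21.9300

5.7895 mm/day


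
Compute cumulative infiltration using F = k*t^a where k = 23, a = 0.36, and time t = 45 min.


F = k * t^a = 23 * 45^0.36
F = 23 * 3.936919

90.5491 mm


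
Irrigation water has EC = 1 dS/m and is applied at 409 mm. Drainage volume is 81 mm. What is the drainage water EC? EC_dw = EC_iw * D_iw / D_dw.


EC_dw = EC_iw * D_iw / D_dw
EC_dw = 1 * 409 / 81
EC_dw = 409 / 81

5.0494 dS/m


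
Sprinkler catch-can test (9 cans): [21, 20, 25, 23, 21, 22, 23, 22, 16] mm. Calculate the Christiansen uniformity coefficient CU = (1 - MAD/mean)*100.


mean = 21.444444 mm
MAD = 1.728395 mm
CU = (1 - 1.728395/21.444444)*100

91.9401 %


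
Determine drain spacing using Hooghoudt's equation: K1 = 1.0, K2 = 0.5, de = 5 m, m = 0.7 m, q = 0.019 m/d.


S^2 = 8*K2*de*m/q + 4*K1*m^2/q
S^2 = 8*0.5*5*0.7/0.019 + 4*1.0*0.7^2/0.019
S = sqrt(840.0000)

28.9828 m


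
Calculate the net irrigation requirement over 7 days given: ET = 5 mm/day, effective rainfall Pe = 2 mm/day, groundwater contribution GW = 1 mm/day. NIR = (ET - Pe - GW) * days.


Daily deficit = ET - Pe - GW = 5 - 2 - 1 = 2 mm/day
NIR = 2 * 7 = 14 mm

14.0000 mm


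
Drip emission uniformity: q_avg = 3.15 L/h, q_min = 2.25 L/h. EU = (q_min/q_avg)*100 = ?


EU = (q_min/q_avg)*100 = (2.25/3.15)*100 = 71.4286%

71.4286 %


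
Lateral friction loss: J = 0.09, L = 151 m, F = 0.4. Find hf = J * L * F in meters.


hf = J * L * F = 0.09 * 151 * 0.4 = 5.4360 m

5.4360 m


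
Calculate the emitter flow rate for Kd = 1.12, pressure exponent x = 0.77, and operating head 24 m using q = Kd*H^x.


q = Kd * H^x = 1.12 * 24^0.77 = 1.12 * 11.554806

12.9414 L/h


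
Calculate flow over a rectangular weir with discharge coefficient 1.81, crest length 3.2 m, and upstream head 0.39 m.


Q = C * L * H^(3/2) = 1.81 * 3.2 * 0.39^1.5 = 1.81 * 3.2 * 0.243555

1.4107 m^3/s


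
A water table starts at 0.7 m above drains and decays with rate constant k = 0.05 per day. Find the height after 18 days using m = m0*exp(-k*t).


m = m0 * exp(-k*t)
m = 0.7 * exp(-0.05 * 18)
m = 0.7 * exp(-0.9000)

0.2846 m


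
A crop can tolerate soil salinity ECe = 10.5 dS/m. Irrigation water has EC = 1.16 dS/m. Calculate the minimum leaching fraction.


LR = ECiw / (5*ECe - ECiw)
LR = 1.16 / (5*10.5 - 1.16)
LR = 1.16 / 51.3400

0.0226


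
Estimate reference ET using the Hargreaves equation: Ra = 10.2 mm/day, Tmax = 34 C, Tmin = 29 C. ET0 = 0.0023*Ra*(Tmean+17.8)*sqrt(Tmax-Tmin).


Tmean = (Tmax + Tmin)/2 = (34 + 29)/2 = 31.5
ET0 = 0.0023 * 10.2 * (31.5 + 17.8) * sqrt(34 - 29)
ET0 = 0.0023 * 10.2 * 49.3 * 2.236068

2.5862 mm/day


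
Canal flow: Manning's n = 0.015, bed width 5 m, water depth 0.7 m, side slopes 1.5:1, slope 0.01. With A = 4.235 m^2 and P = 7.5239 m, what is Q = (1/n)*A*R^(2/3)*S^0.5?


R = A/P = 4.235/7.5239 = 0.562873
Q = (1/0.015) * 4.235 * 0.562873^(2/3) * 0.01^0.5

19.2473 m^3/s


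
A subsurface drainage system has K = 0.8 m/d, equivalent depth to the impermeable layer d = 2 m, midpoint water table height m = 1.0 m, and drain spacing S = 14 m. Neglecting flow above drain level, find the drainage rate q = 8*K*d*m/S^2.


q = 8*K*d*m/S^2
q = 8*0.8*2*1.0/14^2
q = 12.8000 / 196

0.0653 m/d


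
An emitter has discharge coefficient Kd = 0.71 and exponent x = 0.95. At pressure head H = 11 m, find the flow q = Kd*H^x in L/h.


q = Kd * H^x = 0.71 * 11^0.95 = 0.71 * 9.757152

6.9276 L/h


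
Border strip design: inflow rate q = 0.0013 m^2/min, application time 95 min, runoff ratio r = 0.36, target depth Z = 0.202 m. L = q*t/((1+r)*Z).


L = q*t/((1+r)*Z)
L = 0.0013*95/((1+0.36)*0.202)
L = 0.1235/0.27472

0.4495 m


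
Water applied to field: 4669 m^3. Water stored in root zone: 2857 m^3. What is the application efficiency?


Ea = V_root / V_field * 100 = 2857 / 4669 * 100 = 61.1908%

61.1908 %


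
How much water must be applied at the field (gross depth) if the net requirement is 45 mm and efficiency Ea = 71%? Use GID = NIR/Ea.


Ea = 71% = 0.71
GID = NIR / Ea = 45 / 0.71 = 63.3803 mm

63.3803 mm


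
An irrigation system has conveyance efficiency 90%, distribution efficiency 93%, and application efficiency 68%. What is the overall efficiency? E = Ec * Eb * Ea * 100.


Ec = 0.9, Eb = 0.93, Ea = 0.68
E = 0.9 * 0.93 * 0.68 * 100 = 56.9160%

56.9160 %


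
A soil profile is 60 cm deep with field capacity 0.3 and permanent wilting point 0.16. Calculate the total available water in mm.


AWC = (FC - PWP) * d * 10
AWC = (0.3 - 0.16) * 60 * 10
AWC = 0.1400 * 60 * 10

84.0000 mm


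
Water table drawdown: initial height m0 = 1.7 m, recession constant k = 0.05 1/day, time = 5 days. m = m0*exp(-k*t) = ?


m = m0 * exp(-k*t)
m = 1.7 * exp(-0.05 * 5)
m = 1.7 * exp(-0.2500)

1.3240 m


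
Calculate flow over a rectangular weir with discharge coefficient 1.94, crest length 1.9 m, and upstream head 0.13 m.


Q = C * L * H^(3/2) = 1.94 * 1.9 * 0.13^1.5 = 1.94 * 1.9 * 0.046872

0.1728 m^3/s


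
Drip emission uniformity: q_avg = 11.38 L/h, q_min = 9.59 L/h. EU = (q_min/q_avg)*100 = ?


EU = (q_min/q_avg)*100 = (9.59/11.38)*100 = 84.2707%

84.2707 %


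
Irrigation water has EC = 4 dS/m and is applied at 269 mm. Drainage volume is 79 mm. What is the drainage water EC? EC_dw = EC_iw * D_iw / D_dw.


EC_dw = EC_iw * D_iw / D_dw
EC_dw = 4 * 269 / 79
EC_dw = 1076 / 79

13.6203 dS/m


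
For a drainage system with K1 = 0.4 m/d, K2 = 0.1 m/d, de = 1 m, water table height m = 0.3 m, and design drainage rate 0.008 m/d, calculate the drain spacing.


S^2 = 8*K2*de*m/q + 4*K1*m^2/q
S^2 = 8*0.1*1*0.3/0.008 + 4*0.4*0.3^2/0.008
S = sqrt(48.0000)

6.9282 m


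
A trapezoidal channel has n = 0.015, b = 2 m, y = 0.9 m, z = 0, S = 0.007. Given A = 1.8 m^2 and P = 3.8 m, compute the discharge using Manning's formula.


R = A/P = 1.8/3.8 = 0.473684
Q = (1/0.015) * 1.8 * 0.473684^(2/3) * 0.007^0.5

6.1008 m^3/s


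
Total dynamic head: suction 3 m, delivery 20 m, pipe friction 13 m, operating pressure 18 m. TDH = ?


TDH = Hs + Hd + hf + Hp = 3 + 20 + 13 + 18 = 54

54 m


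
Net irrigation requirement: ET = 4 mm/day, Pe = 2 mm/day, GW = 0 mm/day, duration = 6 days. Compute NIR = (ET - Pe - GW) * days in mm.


Daily deficit = ET - Pe - GW = 4 - 2 - 0 = 2 mm/day
NIR = 2 * 6 = 12 mm

12.0000 mm


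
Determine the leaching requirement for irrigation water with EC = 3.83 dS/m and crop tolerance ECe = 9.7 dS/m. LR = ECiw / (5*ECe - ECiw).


LR = ECiw / (5*ECe - ECiw)
LR = 3.83 / (5*9.7 - 3.83)
LR = 3.83 / 44.6700

0.0857


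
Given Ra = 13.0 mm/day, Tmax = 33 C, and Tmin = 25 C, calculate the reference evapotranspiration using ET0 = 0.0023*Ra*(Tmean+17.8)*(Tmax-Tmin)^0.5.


Tmean = (Tmax + Tmin)/2 = (33 + 25)/2 = 29.0
ET0 = 0.0023 * 13.0 * (29.0 + 17.8) * sqrt(33 - 25)
ET0 = 0.0023 * 13.0 * 46.8 * 2.828427

3.9579 mm/day


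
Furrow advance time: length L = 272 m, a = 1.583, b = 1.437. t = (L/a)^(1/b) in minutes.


t = (L/a)^(1/b)
t = (272/1.583)^(1/1.437)
t = 171.825648^(1/1.437)

35.9240 min


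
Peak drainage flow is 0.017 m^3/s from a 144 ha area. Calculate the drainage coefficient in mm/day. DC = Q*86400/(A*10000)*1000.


DC = Q * 86400 / (A * 10000) * 1000
DC = 0.017 * 86400 / (144 * 10000) * 1000
DC = 1468800.0000 / 1440000

1.0200 mm/day


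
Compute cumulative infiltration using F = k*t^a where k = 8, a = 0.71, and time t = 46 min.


F = k * t^a = 8 * 46^0.71
F = 8 * 15.155074

121.2406 mm


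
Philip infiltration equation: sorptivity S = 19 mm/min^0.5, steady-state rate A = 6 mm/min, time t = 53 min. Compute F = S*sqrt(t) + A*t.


F = S*sqrt(t) + A*t
F = 19*sqrt(53) + 6*53
F = 19*7.280110 + 318

456.3221 mm


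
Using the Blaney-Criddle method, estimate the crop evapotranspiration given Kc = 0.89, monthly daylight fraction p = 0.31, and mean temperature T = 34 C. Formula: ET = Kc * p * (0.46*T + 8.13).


ET = Kc * p * (0.46*T + 8.13)
ET = 0.89 * 0.31 * (0.46*34 + 8.13)
ET = 0.89 * 0.31 * 23.7700

6.5581 mm/day


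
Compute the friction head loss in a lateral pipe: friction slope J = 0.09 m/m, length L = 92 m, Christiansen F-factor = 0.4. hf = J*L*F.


hf = J * L * F = 0.09 * 92 * 0.4 = 3.3120 m

3.3120 m


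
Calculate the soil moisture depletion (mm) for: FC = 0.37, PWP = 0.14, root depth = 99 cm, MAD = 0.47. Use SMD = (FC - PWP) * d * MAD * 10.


SMD = (FC - PWP) * d * MAD * 10
SMD = (0.37 - 0.14) * 99 * 0.47 * 10
SMD = 0.2300 * 99 * 0.47 * 10

107.0190 mm


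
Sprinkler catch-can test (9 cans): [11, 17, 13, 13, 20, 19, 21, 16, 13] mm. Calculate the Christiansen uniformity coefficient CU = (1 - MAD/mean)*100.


mean = 15.888889 mm
MAD = 3.012346 mm
CU = (1 - 3.012346/15.888889)*100

81.0412 %


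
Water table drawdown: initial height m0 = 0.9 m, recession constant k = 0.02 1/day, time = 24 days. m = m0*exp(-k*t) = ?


m = m0 * exp(-k*t)
m = 0.9 * exp(-0.02 * 24)
m = 0.9 * exp(-0.4800)

0.5569 m


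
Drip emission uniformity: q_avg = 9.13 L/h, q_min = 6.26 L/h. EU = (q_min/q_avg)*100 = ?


EU = (q_min/q_avg)*100 = (6.26/9.13)*100 = 68.5652%

68.5652 %


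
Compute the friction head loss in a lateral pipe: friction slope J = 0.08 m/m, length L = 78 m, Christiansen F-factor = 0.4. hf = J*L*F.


hf = J * L * F = 0.08 * 78 * 0.4 = 2.4960 m

2.4960 m


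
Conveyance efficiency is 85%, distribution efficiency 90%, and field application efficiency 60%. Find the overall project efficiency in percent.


Ec = 0.85, Eb = 0.9, Ea = 0.6
E = 0.85 * 0.9 * 0.6 * 100 = 45.9000%

45.9000 %


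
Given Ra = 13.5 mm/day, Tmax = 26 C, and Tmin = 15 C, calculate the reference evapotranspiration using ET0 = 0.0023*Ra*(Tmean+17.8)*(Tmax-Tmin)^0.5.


Tmean = (Tmax + Tmin)/2 = (26 + 15)/2 = 20.5
ET0 = 0.0023 * 13.5 * (20.5 + 17.8) * sqrt(26 - 15)
ET0 = 0.0023 * 13.5 * 38.3 * 3.316625

3.9442 mm/day


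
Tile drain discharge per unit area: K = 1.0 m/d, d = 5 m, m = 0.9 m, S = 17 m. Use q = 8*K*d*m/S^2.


q = 8*K*d*m/S^2
q = 8*1.0*5*0.9/17^2
q = 36.0000 / 289

0.1246 m/d


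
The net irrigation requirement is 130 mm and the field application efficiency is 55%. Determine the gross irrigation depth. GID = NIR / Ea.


Ea = 55% = 0.55
GID = NIR / Ea = 130 / 0.55 = 236.3636 mm

236.3636 mm


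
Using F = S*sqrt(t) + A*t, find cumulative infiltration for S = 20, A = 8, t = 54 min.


F = S*sqrt(t) + A*t
F = 20*sqrt(54) + 8*54
F = 20*7.348469 + 432

578.9694 mm


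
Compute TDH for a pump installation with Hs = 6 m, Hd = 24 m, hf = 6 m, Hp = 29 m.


TDH = Hs + Hd + hf + Hp = 6 + 24 + 6 + 29 = 65

65 m


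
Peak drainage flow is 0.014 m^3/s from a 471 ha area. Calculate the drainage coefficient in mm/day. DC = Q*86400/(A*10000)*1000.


DC = Q * 86400 / (A * 10000) * 1000
DC = 0.014 * 86400 / (471 * 10000) * 1000
DC = 1209600.0000 / 4710000

0.2568 mm/day


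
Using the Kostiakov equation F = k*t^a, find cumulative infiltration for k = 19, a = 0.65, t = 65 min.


F = k * t^a = 19 * 65^0.65
F = 19 * 15.079734

286.5149 mm


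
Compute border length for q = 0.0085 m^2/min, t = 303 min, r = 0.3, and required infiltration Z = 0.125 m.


L = q*t/((1+r)*Z)
L = 0.0085*303/((1+0.3)*0.125)
L = 2.5755/0.1625

15.8492 m


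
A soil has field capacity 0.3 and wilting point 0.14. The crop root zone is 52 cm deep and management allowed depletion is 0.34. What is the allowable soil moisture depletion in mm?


SMD = (FC - PWP) * d * MAD * 10
SMD = (0.3 - 0.14) * 52 * 0.34 * 10
SMD = 0.1600 * 52 * 0.34 * 10

28.2880 mm


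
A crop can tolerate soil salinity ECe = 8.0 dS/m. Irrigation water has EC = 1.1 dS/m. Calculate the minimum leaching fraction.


LR = ECiw / (5*ECe - ECiw)
LR = 1.1 / (5*8.0 - 1.1)
LR = 1.1 / 38.9000

0.0283


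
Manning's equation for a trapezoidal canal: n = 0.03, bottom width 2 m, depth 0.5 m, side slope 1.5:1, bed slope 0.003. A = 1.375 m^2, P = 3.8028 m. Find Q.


R = A/P = 1.375/3.8028 = 0.361576
Q = (1/0.03) * 1.375 * 0.361576^(2/3) * 0.003^0.5

1.2741 m^3/s


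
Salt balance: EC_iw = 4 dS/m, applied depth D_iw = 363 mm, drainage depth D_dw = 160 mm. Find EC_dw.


EC_dw = EC_iw * D_iw / D_dw
EC_dw = 4 * 363 / 160
EC_dw = 1452 / 160

9.0750 dS/m


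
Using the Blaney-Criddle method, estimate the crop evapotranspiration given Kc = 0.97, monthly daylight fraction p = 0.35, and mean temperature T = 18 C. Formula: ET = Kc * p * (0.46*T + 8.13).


ET = Kc * p * (0.46*T + 8.13)
ET = 0.97 * 0.35 * (0.46*18 + 8.13)
ET = 0.97 * 0.35 * 16.4100

5.5712 mm/day


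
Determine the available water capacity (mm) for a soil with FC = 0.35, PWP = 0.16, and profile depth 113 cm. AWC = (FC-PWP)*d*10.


AWC = (FC - PWP) * d * 10
AWC = (0.35 - 0.16) * 113 * 10
AWC = 0.1900 * 113 * 10

214.7000 mm


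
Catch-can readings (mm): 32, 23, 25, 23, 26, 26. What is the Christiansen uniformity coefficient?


mean = 25.833333 mm
MAD = 2.166667 mm
CU = (1 - 2.166667/25.833333)*100

91.6129 %


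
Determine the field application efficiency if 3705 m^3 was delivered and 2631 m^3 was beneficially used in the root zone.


Ea = V_root / V_field * 100 = 2631 / 3705 * 100 = 71.0121%

71.0121 %


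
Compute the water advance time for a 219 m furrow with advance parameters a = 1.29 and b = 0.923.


t = (L/a)^(1/b)
t = (219/1.29)^(1/0.923)
t = 169.767442^(1/0.923)

260.5415 min


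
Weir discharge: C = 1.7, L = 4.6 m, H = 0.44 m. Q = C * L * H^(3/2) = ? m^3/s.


Q = C * L * H^(3/2) = 1.7 * 4.6 * 0.44^1.5 = 1.7 * 4.6 * 0.291863

2.2824 m^3/s


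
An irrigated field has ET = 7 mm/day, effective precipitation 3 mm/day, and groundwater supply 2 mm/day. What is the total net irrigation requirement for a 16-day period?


Daily deficit = ET - Pe - GW = 7 - 3 - 2 = 2 mm/day
NIR = 2 * 16 = 32 mm

32.0000 mm


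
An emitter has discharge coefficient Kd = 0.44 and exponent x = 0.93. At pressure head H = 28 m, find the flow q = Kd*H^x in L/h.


q = Kd * H^x = 0.44 * 28^0.93 = 0.44 * 22.174660

9.7569 L/h


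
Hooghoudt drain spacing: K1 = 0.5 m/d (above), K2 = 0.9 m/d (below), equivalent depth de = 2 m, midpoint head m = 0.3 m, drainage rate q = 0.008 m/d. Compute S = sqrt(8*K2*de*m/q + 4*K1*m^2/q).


S^2 = 8*K2*de*m/q + 4*K1*m^2/q
S^2 = 8*0.9*2*0.3/0.008 + 4*0.5*0.3^2/0.008
S = sqrt(562.5000)

23.7171 m


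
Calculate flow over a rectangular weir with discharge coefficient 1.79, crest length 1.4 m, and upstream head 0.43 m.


Q = C * L * H^(3/2) = 1.79 * 1.4 * 0.43^1.5 = 1.79 * 1.4 * 0.281970

0.7066 m^3/s


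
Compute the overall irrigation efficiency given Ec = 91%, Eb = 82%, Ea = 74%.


Ec = 0.91, Eb = 0.82, Ea = 0.74
E = 0.91 * 0.82 * 0.74 * 100 = 55.2188%

55.2188 %


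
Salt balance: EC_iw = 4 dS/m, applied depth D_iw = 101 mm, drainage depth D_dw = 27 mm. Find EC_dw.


EC_dw = EC_iw * D_iw / D_dw
EC_dw = 4 * 101 / 27
EC_dw = 404 / 27

14.9630 dS/m


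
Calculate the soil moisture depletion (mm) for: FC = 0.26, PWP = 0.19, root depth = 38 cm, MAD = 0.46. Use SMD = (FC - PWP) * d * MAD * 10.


SMD = (FC - PWP) * d * MAD * 10
SMD = (0.26 - 0.19) * 38 * 0.46 * 10
SMD = 0.0700 * 38 * 0.46 * 10

12.2360 mm


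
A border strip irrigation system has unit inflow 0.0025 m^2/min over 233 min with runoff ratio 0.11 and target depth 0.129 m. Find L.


L = q*t/((1+r)*Z)
L = 0.0025*233/((1+0.11)*0.129)
L = 0.5825/0.14319

4.0680 m


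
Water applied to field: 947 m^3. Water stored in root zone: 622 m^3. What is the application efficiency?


Ea = V_root / V_field * 100 = 622 / 947 * 100 = 65.6811%

65.6811 %


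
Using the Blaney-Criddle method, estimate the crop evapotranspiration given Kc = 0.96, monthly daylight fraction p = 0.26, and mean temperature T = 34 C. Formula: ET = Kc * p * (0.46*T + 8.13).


ET = Kc * p * (0.46*T + 8.13)
ET = 0.96 * 0.26 * (0.46*34 + 8.13)
ET = 0.96 * 0.26 * 23.7700

5.9330 mm/day
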